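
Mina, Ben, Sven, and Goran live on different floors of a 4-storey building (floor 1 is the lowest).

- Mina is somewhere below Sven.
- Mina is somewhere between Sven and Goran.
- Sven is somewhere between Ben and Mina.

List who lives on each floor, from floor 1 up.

From clue 1: Mina is in {1,2,3}.
From clues 1–2: Mina is in {2,3}.
From clues 1–3: Goran → floor 1, Mina → floor 2, Sven → floor 3, Ben → floor 4.

Goran, Mina, Sven, Ben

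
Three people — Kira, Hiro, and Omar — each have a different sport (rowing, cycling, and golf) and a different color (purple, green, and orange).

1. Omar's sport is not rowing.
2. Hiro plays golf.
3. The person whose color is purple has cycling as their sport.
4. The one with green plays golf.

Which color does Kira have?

orange

With clues 1–3, purple is impossible for Kira's color.
With clues 1–4, green is impossible for Kira's color.
That leaves orange.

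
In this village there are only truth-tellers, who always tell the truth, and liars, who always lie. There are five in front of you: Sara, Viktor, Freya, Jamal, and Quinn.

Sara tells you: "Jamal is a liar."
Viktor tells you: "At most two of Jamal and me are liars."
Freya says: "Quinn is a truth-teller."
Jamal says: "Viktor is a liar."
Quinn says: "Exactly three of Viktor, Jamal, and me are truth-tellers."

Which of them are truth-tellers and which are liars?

Sara: truth-teller, Viktor: truth-teller, Freya: liar, Jamal: liar, Quinn: liar

Regardless of anyone's role, Viktor's statement is true, so Viktor is a truth-teller.
With that fixed, Jamal's statement is false, so Jamal is a liar.
With that fixed, Quinn's statement is false, so Quinn is a liar.
With that fixed, Sara's statement is true, so Sara is a truth-teller.
With that fixed, Freya's statement is false, so Freya is a liar.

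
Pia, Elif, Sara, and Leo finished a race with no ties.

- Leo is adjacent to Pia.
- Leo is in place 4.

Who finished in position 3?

With clues 1–2, Elif, Leo, and Sara are ruled out for place 3.
So place 3 is Pia.

Pia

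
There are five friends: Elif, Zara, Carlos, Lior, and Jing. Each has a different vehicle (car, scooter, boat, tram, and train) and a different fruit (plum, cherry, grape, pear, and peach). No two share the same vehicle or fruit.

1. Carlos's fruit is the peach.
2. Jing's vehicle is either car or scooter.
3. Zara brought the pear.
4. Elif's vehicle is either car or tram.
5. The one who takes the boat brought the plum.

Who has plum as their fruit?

Lior

Clue 1 rules out Carlos for the one with fruit plum.
With clues 1–3, Zara is impossible for the one with fruit plum.
With clues 1–5, Elif and Jing are impossible for the one with fruit plum.
That leaves Lior.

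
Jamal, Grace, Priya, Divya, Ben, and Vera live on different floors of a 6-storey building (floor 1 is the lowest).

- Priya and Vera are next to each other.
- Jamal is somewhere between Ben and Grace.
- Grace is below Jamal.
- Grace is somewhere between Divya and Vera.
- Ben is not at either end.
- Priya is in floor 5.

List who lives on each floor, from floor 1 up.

From clues 1–2: Jamal is in {2,3,4,5}.
From clues 1–4: Grace is in {2,3}.
From clues 1–5: Jamal is in {3,4}.
From clues 1–6: Divya → floor 1, Grace → floor 2, Jamal → floor 3, Ben → floor 4, Priya → floor 5, Vera → floor 6.

Divya, Grace, Jamal, Ben, Priya, Vera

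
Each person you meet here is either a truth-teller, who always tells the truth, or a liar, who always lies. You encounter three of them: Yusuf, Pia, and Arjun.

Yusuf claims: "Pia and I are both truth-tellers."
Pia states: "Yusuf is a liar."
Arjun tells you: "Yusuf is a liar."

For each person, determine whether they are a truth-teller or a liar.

Yusuf: liar, Pia: truth-teller, Arjun: truth-teller

Consider Yusuf. Suppose Yusuf is a truth-teller.
Then no assignment of the remaining roles makes every statement match its speaker's type — contradiction.
So Yusuf is a liar.
With that fixed, Pia's statement is true, so Pia is a truth-teller.
With that fixed, Arjun's statement is true, so Arjun is a truth-teller.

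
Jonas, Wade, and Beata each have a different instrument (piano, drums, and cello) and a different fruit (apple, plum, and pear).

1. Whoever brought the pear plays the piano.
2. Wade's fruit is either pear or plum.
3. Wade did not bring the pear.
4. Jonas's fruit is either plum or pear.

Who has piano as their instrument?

With clues 1–3, Wade is impossible for the one with instrument piano.
With clues 1–4, Beata is impossible for the one with instrument piano.
That leaves Jonas.

Jonas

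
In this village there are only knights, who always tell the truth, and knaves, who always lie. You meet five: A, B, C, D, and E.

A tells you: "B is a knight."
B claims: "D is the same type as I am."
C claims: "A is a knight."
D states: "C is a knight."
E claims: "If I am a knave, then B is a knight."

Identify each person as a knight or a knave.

Consider A. Suppose A is a knave.
Then no assignment of the remaining roles makes every statement match its speaker's type — contradiction.
So A is a knight.
With that fixed, C's statement is true, so C is a knight.
With that fixed, D's statement is true, so D is a knight.
Consider B. Suppose B is a knave.
Then A's statement comes out false, contradicting A being a knight.
So B is a knight.
With that fixed, E's statement is true, so E is a knight.

A: knight, B: knight, C: knight, D: knight, E: knight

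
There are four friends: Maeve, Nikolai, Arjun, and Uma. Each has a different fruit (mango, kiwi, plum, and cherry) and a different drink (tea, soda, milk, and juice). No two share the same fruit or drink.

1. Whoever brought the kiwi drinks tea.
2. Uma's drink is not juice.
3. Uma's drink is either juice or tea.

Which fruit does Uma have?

With clues 1–3, cherry, mango, and plum are impossible for Uma's fruit.
That leaves kiwi.

kiwi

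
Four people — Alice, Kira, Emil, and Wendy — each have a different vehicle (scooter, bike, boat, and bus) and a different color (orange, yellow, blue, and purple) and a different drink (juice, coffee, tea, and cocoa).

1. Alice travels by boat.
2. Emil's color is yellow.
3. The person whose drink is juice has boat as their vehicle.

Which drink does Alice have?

With clues 1–3, cocoa, coffee, and tea are impossible for Alice's drink.
That leaves juice.

juice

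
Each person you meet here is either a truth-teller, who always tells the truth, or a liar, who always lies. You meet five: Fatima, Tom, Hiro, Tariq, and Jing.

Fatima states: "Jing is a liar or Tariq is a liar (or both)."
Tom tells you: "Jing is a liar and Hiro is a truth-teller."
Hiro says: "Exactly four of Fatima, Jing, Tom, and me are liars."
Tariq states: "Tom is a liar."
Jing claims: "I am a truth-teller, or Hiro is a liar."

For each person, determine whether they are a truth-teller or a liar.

Consider Fatima. Suppose Fatima is a truth-teller.
Then no assignment of the remaining roles makes every statement match its speaker's type — contradiction.
So Fatima is a liar.
Consider Tom. Suppose Tom is a truth-teller.
Then no assignment of the remaining roles makes every statement match its speaker's type — contradiction.
So Tom is a liar.
With that fixed, Tariq's statement is true, so Tariq is a truth-teller.
Consider Hiro. Suppose Hiro is a truth-teller.
Then Hiro's own statement would have to be true, but it can't be — contradiction.
So Hiro is a liar.
With that fixed, Jing's statement is true, so Jing is a truth-teller.

Fatima: liar, Tom: liar, Hiro: liar, Tariq: truth-teller, Jing: truth-teller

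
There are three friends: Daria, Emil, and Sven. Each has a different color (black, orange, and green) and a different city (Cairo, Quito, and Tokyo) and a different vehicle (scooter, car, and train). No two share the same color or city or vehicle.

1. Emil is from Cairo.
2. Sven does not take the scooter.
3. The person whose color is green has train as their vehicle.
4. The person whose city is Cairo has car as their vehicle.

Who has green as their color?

With clues 1–4, Daria and Emil are impossible for the one with color green.
That leaves Sven.

Sven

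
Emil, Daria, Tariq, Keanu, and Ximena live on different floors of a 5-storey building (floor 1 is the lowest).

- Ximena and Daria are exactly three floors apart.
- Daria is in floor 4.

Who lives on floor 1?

Ximena

With clues 1–2, Daria, Emil, Keanu, and Tariq are ruled out for floor 1.
So floor 1 is Ximena.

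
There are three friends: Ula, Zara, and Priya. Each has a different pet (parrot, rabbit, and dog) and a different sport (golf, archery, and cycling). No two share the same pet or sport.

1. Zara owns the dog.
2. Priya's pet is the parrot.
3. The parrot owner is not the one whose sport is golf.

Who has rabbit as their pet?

Ula

Clue 1 rules out Zara for the one with pet rabbit.
With clues 1–2, Priya is impossible for the one with pet rabbit.
That leaves Ula.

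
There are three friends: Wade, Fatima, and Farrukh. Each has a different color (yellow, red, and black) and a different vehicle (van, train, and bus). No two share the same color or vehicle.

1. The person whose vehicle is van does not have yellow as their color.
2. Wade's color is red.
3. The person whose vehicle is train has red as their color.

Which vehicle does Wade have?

With clues 1–3, bus and van are impossible for Wade's vehicle.
That leaves train.

train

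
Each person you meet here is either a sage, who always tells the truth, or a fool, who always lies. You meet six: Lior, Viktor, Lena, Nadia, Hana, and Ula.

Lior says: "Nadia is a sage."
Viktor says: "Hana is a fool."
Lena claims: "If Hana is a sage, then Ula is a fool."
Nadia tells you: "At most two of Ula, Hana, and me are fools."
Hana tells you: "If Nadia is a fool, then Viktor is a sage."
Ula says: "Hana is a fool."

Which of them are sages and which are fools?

Consider Lior. Suppose Lior is a fool.
Then no assignment of the remaining roles makes every statement match its speaker's type — contradiction.
So Lior is a sage.
Consider Viktor. Suppose Viktor is a sage.
Then no assignment of the remaining roles makes every statement match its speaker's type — contradiction.
So Viktor is a fool.
Consider Lena. Suppose Lena is a fool.
Then no assignment of the remaining roles makes every statement match its speaker's type — contradiction.
So Lena is a sage.
Consider Nadia. Suppose Nadia is a fool.
Then Lior's statement comes out false, contradicting Lior being a sage.
So Nadia is a sage.
With that fixed, Hana's statement is true, so Hana is a sage.
With that fixed, Ula's statement is false, so Ula is a fool.

Lior: sage, Viktor: fool, Lena: sage, Nadia: sage, Hana: sage, Ula: fool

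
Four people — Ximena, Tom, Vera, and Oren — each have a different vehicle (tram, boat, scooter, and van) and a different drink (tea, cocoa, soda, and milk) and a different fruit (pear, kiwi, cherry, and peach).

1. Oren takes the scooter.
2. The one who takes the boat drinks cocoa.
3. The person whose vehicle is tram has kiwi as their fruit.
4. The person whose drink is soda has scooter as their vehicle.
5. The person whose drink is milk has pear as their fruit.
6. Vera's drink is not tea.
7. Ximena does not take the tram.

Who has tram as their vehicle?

Clue 1 rules out Oren for the one with vehicle tram.
With clues 1–6, Vera is impossible for the one with vehicle tram.
With clues 1–7, Ximena is impossible for the one with vehicle tram.
That leaves Tom.

Tom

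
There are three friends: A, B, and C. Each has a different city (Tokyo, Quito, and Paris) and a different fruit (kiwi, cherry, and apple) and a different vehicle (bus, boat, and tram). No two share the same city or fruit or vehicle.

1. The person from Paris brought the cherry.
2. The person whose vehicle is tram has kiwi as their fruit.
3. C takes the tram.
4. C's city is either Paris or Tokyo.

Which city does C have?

Tokyo

With clues 1–3, Paris is impossible for C's city.
With clues 1–4, Quito is impossible for C's city.
That leaves Tokyo.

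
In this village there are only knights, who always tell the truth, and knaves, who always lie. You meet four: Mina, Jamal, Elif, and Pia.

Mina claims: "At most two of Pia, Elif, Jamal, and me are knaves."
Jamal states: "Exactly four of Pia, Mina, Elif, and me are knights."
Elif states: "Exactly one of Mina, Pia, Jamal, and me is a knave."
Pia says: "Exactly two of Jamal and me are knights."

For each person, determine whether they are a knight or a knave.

Consider Mina. Suppose Mina is a knight.
Then no assignment of the remaining roles makes every statement match its speaker's type — contradiction.
So Mina is a knave.
With that fixed, Jamal's statement is false, so Jamal is a knave.
With that fixed, Elif's statement is false, so Elif is a knave.
With that fixed, Pia's statement is false, so Pia is a knave.

Mina: knave, Jamal: knave, Elif: knave, Pia: knave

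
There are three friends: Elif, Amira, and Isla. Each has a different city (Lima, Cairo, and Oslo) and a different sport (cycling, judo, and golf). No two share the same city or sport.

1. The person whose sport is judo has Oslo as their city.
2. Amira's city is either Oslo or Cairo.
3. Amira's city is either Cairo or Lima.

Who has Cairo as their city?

With clues 1–3, Elif and Isla are impossible for the one with city Cairo.
That leaves Amira.

Amira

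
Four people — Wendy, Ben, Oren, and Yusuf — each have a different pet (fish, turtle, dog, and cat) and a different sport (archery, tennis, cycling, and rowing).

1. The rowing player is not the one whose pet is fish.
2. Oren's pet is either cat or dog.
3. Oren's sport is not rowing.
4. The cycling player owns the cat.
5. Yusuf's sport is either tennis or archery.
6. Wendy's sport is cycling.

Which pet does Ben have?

With clues 1–6, cat, dog, and fish are impossible for Ben's pet.
That leaves turtle.

turtle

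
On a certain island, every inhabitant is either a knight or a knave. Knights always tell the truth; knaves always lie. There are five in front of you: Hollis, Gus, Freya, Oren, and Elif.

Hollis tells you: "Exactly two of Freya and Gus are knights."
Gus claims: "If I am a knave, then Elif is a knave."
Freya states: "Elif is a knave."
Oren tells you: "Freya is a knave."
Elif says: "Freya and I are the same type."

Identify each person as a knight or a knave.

Consider Hollis. Suppose Hollis is a knave.
Then no assignment of the remaining roles makes every statement match its speaker's type — contradiction.
So Hollis is a knight.
Consider Gus. Suppose Gus is a knave.
Then Hollis's statement comes out false, contradicting Hollis being a knight.
So Gus is a knight.
Consider Freya. Suppose Freya is a knave.
Then Hollis's statement comes out false, contradicting Hollis being a knight.
So Freya is a knight.
With that fixed, Oren's statement is false, so Oren is a knave.
Consider Elif. Suppose Elif is a knight.
Then Freya's statement comes out false, contradicting Freya being a knight.
So Elif is a knave.

Hollis: knight, Gus: knight, Freya: knight, Oren: knave, Elif: knave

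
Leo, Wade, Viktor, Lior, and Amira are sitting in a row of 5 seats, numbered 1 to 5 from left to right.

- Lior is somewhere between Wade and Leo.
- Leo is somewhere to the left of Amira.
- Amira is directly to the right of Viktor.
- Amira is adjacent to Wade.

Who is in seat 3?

With clues 1–3, Lior is ruled out for seat 3.
With clues 1–4, Amira, Leo, and Wade are ruled out for seat 3.
So seat 3 is Viktor.

Viktor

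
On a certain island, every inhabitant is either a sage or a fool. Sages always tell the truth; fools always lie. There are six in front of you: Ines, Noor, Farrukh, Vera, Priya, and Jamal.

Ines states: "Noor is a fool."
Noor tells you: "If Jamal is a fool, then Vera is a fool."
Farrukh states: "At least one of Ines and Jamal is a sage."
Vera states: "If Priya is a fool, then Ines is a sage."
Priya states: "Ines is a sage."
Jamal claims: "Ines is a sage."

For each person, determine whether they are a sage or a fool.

Consider Ines. Suppose Ines is a sage.
Then no assignment of the remaining roles makes every statement match its speaker's type — contradiction.
So Ines is a fool.
With that fixed, Priya's statement is false, so Priya is a fool.
With that fixed, Jamal's statement is false, so Jamal is a fool.
With that fixed, Farrukh's statement is false, so Farrukh is a fool.
With that fixed, Vera's statement is false, so Vera is a fool.
With that fixed, Noor's statement is true, so Noor is a sage.

Ines: fool, Noor: sage, Farrukh: fool, Vera: fool, Priya: fool, Jamal: fool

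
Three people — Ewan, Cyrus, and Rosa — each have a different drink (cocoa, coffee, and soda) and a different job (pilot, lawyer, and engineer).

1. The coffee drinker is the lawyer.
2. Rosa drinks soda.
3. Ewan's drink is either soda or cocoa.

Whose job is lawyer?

With clues 1–2, Rosa is impossible for the one with job lawyer.
With clues 1–3, Ewan is impossible for the one with job lawyer.
That leaves Cyrus.

Cyrus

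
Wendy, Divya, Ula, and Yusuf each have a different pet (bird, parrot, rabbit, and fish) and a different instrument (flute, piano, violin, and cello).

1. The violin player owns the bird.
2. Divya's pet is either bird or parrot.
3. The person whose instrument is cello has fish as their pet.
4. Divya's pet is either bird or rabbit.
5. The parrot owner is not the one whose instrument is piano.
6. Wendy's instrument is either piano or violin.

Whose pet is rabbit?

Wendy

With clues 1–2, Divya is impossible for the one with pet rabbit.
With clues 1–6, Ula and Yusuf are impossible for the one with pet rabbit.
That leaves Wendy.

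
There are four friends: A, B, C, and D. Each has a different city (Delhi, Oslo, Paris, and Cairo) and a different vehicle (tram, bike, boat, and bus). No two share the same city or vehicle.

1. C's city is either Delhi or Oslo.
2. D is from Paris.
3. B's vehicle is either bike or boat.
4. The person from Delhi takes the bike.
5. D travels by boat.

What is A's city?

With clues 1–2, Paris is impossible for A's city.
With clues 1–5, Delhi and Oslo are impossible for A's city.
That leaves Cairo.

Cairo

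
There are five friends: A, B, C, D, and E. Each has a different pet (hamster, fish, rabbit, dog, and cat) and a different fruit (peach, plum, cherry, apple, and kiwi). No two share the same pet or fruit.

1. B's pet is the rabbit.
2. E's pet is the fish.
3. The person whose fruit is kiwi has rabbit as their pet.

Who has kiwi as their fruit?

B

With clues 1–3, A, C, D, and E are impossible for the one with fruit kiwi.
That leaves B.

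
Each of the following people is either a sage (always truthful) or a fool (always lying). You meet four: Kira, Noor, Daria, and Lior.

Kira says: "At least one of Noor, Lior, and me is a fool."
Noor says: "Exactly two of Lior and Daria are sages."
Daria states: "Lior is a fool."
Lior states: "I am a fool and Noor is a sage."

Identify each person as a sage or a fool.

Consider Kira. Suppose Kira is a fool.
Then Kira's own statement would have to be false, but it can't be — contradiction.
So Kira is a sage.
Consider Noor. Suppose Noor is a sage.
Then whichever role Lior has, Lior's statement has the wrong truth value — contradiction.
So Noor is a fool.
With that fixed, Lior's statement is false, so Lior is a fool.
With that fixed, Daria's statement is true, so Daria is a sage.

Kira: sage, Noor: fool, Daria: sage, Lior: fool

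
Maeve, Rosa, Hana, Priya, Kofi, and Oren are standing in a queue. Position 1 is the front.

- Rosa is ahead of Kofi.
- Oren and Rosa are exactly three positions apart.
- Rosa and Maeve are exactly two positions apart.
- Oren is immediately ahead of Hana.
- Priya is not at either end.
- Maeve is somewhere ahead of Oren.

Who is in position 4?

Oren

With clues 1–4, Hana, Kofi, and Priya are ruled out for position 4.
With clues 1–5, Maeve is ruled out for position 4.
With clues 1–6, Rosa is ruled out for position 4.
So position 4 is Oren.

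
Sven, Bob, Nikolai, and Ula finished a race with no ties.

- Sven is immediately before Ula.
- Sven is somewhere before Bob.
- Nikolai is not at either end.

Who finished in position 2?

Ula

With clues 1–2, Bob and Nikolai are ruled out for place 2.
With clues 1–3, Sven is ruled out for place 2.
So place 2 is Ula.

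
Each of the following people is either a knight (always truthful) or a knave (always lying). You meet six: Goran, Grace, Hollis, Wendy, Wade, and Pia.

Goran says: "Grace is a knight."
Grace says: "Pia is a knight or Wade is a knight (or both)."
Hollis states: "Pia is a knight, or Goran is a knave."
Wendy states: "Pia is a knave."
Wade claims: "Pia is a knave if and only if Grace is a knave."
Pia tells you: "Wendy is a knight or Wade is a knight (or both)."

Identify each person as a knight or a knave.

Goran: knight, Grace: knight, Hollis: knight, Wendy: knave, Wade: knight, Pia: knight

Consider Goran. Suppose Goran is a knave.
Then no assignment of the remaining roles makes every statement match its speaker's type — contradiction.
So Goran is a knight.
Consider Grace. Suppose Grace is a knave.
Then Goran's statement comes out false, contradicting Goran being a knight.
So Grace is a knight.
Consider Hollis. Suppose Hollis is a knave.
Then no assignment of the remaining roles makes every statement match its speaker's type — contradiction.
So Hollis is a knight.
Consider Wendy. Suppose Wendy is a knight.
Then no assignment of the remaining roles makes every statement match its speaker's type — contradiction.
So Wendy is a knave.
Consider Wade. Suppose Wade is a knave.
Then no assignment of the remaining roles makes every statement match its speaker's type — contradiction.
So Wade is a knight.
With that fixed, Pia's statement is true, so Pia is a knight.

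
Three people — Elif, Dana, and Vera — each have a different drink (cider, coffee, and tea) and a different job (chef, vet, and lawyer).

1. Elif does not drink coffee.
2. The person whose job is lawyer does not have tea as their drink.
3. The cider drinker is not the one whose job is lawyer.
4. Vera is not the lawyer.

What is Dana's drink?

With clues 1–4, cider and tea are impossible for Dana's drink.
That leaves coffee.

coffee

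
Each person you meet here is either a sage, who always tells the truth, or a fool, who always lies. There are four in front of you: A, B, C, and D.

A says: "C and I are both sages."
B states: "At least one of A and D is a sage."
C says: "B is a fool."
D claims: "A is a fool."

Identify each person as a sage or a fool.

A: fool, B: sage, C: fool, D: sage

Consider A. Suppose A is a sage.
Then no assignment of the remaining roles makes every statement match its speaker's type — contradiction.
So A is a fool.
With that fixed, D's statement is true, so D is a sage.
With that fixed, B's statement is true, so B is a sage.
With that fixed, C's statement is false, so C is a fool.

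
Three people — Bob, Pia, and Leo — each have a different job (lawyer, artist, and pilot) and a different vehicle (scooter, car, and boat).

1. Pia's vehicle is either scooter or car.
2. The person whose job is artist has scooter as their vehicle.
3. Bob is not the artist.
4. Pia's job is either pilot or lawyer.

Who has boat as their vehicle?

Bob

Clue 1 rules out Pia for the one with vehicle boat.
With clues 1–4, Leo is impossible for the one with vehicle boat.
That leaves Bob.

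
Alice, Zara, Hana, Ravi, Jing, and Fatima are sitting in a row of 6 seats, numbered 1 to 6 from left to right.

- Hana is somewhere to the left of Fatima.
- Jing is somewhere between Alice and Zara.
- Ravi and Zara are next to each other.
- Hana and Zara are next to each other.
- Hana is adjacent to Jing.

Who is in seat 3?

With clues 1–4, Alice, Fatima, Jing, and Zara are ruled out for seat 3.
With clues 1–5, Ravi is ruled out for seat 3.
So seat 3 is Hana.

Hana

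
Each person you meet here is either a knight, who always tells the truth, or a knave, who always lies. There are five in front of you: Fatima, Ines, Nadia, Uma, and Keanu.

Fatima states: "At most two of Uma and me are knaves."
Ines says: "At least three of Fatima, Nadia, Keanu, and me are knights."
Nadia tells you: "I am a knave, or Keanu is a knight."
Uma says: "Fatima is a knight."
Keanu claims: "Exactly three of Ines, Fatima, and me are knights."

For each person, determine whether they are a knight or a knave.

Regardless of anyone's role, Fatima's statement is true, so Fatima is a knight.
With that fixed, Uma's statement is true, so Uma is a knight.
Consider Ines. Suppose Ines is a knave.
Then no assignment of the remaining roles makes every statement match its speaker's type — contradiction.
So Ines is a knight.
Consider Nadia. Suppose Nadia is a knave.
Then Nadia's own statement would have to be false, but it can't be — contradiction.
So Nadia is a knight.
Consider Keanu. Suppose Keanu is a knave.
Then Nadia's statement comes out false, contradicting Nadia being a knight.
So Keanu is a knight.

Fatima: knight, Ines: knight, Nadia: knight, Uma: knight, Keanu: knight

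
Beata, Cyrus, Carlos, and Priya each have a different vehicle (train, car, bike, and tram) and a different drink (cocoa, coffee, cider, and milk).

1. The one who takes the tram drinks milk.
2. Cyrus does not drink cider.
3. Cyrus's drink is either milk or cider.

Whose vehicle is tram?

With clues 1–3, Beata, Carlos, and Priya are impossible for the one with vehicle tram.
That leaves Cyrus.

Cyrus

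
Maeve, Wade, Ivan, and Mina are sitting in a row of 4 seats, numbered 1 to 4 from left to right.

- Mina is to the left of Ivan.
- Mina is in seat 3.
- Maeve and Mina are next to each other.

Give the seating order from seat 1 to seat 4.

From clue 1: Ivan is in {2,3,4}.
From clues 1–2: Mina → seat 3, Ivan → seat 4.
From clues 1–3: Wade → seat 1, Maeve → seat 2.

Wade, Maeve, Mina, Ivan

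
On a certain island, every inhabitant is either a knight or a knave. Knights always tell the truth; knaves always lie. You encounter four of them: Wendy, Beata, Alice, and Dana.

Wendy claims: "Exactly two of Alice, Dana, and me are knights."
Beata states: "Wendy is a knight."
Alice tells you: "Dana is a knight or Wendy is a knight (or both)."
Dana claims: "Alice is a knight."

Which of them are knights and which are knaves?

Consider Wendy. Suppose Wendy is a knight.
Then no assignment of the remaining roles makes every statement match its speaker's type — contradiction.
So Wendy is a knave.
With that fixed, Beata's statement is false, so Beata is a knave.
Consider Alice. Suppose Alice is a knight.
Then no assignment of the remaining roles makes every statement match its speaker's type — contradiction.
So Alice is a knave.
With that fixed, Dana's statement is false, so Dana is a knave.

Wendy: knave, Beata: knave, Alice: knave, Dana: knave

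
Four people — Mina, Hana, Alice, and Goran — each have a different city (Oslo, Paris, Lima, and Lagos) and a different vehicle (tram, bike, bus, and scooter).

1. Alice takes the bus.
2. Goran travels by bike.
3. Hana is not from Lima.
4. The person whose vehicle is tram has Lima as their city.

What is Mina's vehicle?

tram

Clue 1 rules out bus for Mina's vehicle.
With clues 1–2, bike is impossible for Mina's vehicle.
With clues 1–4, scooter is impossible for Mina's vehicle.
That leaves tram.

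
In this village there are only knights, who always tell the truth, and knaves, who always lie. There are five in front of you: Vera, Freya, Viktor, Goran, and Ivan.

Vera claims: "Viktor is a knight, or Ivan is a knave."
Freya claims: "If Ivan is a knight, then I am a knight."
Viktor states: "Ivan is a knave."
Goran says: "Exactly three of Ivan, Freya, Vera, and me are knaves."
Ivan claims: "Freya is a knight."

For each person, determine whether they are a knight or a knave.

Vera: knave, Freya: knight, Viktor: knave, Goran: knave, Ivan: knight

Consider Vera. Suppose Vera is a knight.
Then no assignment of the remaining roles makes every statement match its speaker's type — contradiction.
So Vera is a knave.
Consider Freya. Suppose Freya is a knave.
Then no assignment of the remaining roles makes every statement match its speaker's type — contradiction.
So Freya is a knight.
With that fixed, Ivan's statement is true, so Ivan is a knight.
With that fixed, Viktor's statement is false, so Viktor is a knave.
With that fixed, Goran's statement is false, so Goran is a knave.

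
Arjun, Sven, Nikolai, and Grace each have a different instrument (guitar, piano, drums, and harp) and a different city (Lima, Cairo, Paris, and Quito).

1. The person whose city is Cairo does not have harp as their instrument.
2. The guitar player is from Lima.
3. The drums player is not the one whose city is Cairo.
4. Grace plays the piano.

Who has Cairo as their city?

With clues 1–4, Arjun, Nikolai, and Sven are impossible for the one with city Cairo.
That leaves Grace.

Grace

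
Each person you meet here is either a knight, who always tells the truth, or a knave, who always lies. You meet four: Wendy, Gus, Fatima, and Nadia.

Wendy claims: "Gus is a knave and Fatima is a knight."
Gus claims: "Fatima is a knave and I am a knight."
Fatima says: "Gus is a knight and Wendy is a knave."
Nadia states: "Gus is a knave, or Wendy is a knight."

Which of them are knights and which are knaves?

Wendy: knave, Gus: knave, Fatima: knave, Nadia: knight

Consider Wendy. Suppose Wendy is a knight.
Then no assignment of the remaining roles makes every statement match its speaker's type — contradiction.
So Wendy is a knave.
Consider Gus. Suppose Gus is a knight.
Then no assignment of the remaining roles makes every statement match its speaker's type — contradiction.
So Gus is a knave.
With that fixed, Fatima's statement is false, so Fatima is a knave.
With that fixed, Nadia's statement is true, so Nadia is a knight.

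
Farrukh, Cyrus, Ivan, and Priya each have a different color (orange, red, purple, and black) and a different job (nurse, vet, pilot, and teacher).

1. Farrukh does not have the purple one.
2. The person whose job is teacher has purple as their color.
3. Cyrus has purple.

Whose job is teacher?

Cyrus

With clues 1–2, Farrukh is impossible for the one with job teacher.
With clues 1–3, Ivan and Priya are impossible for the one with job teacher.
That leaves Cyrus.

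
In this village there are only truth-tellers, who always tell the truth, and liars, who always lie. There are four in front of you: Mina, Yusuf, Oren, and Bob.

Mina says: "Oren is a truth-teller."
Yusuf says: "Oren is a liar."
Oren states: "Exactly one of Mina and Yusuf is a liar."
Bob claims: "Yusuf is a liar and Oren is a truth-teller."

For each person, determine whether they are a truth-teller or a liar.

Mina: truth-teller, Yusuf: liar, Oren: truth-teller, Bob: truth-teller

Consider Mina. Suppose Mina is a liar.
Then no assignment of the remaining roles makes every statement match its speaker's type — contradiction.
So Mina is a truth-teller.
Consider Yusuf. Suppose Yusuf is a truth-teller.
Then no assignment of the remaining roles makes every statement match its speaker's type — contradiction.
So Yusuf is a liar.
With that fixed, Oren's statement is true, so Oren is a truth-teller.
With that fixed, Bob's statement is true, so Bob is a truth-teller.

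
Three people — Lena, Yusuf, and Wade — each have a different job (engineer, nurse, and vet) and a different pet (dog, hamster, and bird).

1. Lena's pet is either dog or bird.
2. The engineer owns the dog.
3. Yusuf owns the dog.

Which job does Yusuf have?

With clues 1–3, nurse and vet are impossible for Yusuf's job.
That leaves engineer.

engineer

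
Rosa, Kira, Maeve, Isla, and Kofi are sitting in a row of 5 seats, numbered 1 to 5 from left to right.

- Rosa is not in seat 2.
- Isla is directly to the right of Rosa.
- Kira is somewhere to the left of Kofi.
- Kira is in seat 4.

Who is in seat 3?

Maeve

With clues 1–2, Isla is ruled out for seat 3.
With clues 1–4, Kira, Kofi, and Rosa are ruled out for seat 3.
So seat 3 is Maeve.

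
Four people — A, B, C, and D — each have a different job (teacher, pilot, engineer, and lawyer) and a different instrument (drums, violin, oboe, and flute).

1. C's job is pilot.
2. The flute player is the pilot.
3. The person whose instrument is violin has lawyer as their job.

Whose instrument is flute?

With clues 1–2, A, B, and D are impossible for the one with instrument flute.
That leaves C.

C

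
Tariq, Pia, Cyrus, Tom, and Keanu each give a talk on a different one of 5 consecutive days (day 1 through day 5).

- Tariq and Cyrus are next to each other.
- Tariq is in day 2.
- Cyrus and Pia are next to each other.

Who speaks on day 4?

Pia

With clues 1–2, Cyrus and Tariq are ruled out for day 4.
With clues 1–3, Keanu and Tom are ruled out for day 4.
So day 4 is Pia.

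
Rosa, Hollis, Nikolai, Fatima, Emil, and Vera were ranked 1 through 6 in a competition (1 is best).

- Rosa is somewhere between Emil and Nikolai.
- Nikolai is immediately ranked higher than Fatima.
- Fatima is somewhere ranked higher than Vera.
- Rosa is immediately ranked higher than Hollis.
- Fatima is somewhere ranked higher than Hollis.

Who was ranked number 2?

With clues 1–3, Vera is ruled out for rank 2.
With clues 1–4, Emil, Hollis, and Nikolai are ruled out for rank 2.
With clues 1–5, Rosa is ruled out for rank 2.
So rank 2 is Fatima.

Fatima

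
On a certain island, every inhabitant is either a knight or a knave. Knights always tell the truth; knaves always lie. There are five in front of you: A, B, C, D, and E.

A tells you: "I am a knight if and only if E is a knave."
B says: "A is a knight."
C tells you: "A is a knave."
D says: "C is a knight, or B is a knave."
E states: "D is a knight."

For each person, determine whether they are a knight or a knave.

Consider A. Suppose A is a knave.
Then no assignment of the remaining roles makes every statement match its speaker's type — contradiction.
So A is a knight.
With that fixed, B's statement is true, so B is a knight.
With that fixed, C's statement is false, so C is a knave.
With that fixed, D's statement is false, so D is a knave.
With that fixed, E's statement is false, so E is a knave.

A: knight, B: knight, C: knave, D: knave, E: knave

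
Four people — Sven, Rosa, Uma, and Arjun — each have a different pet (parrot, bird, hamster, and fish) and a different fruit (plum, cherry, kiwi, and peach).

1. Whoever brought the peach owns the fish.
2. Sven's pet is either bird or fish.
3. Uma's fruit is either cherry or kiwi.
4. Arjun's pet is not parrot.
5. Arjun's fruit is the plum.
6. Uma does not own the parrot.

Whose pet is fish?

With clues 1–3, Uma is impossible for the one with pet fish.
With clues 1–5, Arjun is impossible for the one with pet fish.
With clues 1–6, Rosa is impossible for the one with pet fish.
That leaves Sven.

Sven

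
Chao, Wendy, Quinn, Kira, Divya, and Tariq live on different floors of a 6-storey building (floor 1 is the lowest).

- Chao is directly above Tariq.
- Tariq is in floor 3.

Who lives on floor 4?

Chao

With clues 1–2, Divya, Kira, Quinn, Tariq, and Wendy are ruled out for floor 4.
So floor 4 is Chao.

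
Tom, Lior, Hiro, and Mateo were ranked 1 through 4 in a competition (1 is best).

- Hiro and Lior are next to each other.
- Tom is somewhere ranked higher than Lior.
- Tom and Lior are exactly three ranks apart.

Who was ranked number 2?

Mateo

With clues 1–3, Hiro, Lior, and Tom are ruled out for rank 2.
So rank 2 is Mateo.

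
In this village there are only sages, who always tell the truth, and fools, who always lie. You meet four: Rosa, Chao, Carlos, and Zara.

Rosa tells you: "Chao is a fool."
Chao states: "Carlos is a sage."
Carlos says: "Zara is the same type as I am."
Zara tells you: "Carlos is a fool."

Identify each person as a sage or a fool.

Consider Rosa. Suppose Rosa is a fool.
Then no assignment of the remaining roles makes every statement match its speaker's type — contradiction.
So Rosa is a sage.
Consider Chao. Suppose Chao is a sage.
Then Rosa's statement comes out false, contradicting Rosa being a sage.
So Chao is a fool.
Consider Carlos. Suppose Carlos is a sage.
Then Chao's statement comes out true, contradicting Chao being a fool.
So Carlos is a fool.
With that fixed, Zara's statement is true, so Zara is a sage.

Rosa: sage, Chao: fool, Carlos: fool, Zara: sage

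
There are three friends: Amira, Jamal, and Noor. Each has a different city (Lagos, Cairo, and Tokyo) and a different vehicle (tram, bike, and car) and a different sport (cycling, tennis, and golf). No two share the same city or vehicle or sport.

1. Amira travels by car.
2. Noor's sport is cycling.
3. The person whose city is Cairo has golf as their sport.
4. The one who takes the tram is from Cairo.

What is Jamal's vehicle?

tram

Clue 1 rules out car for Jamal's vehicle.
With clues 1–4, bike is impossible for Jamal's vehicle.
That leaves tram.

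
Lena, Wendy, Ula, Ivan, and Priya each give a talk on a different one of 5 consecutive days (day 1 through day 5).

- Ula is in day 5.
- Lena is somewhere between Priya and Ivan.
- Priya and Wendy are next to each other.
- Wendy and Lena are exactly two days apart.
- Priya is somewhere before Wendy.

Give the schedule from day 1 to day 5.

From clue 1: Ula → day 5.
From clues 1–2: Lena is in {2,3}.
From clues 1–5: Ivan → day 1, Lena → day 2, Priya → day 3, Wendy → day 4.

Ivan, Lena, Priya, Wendy, Ula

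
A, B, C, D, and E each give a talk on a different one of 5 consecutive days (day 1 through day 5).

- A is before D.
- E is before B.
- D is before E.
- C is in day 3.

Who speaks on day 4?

E

With clues 1–3, A and D are ruled out for day 4.
With clues 1–4, B and C are ruled out for day 4.
So day 4 is E.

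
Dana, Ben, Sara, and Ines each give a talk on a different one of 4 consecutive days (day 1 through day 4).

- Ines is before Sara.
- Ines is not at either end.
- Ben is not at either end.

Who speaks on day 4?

With clue 1, Ines is ruled out for day 4.
With clues 1–3, Ben and Dana are ruled out for day 4.
So day 4 is Sara.

Sara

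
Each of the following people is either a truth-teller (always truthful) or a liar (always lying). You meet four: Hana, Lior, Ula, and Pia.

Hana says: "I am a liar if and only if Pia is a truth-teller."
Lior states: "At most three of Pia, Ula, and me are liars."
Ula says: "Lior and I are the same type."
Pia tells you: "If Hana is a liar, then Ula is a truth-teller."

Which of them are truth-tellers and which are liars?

Hana: liar, Lior: truth-teller, Ula: liar, Pia: liar

Regardless of anyone's role, Lior's statement is true, so Lior is a truth-teller.
Consider Hana. Suppose Hana is a truth-teller.
Then no assignment of the remaining roles makes every statement match its speaker's type — contradiction.
So Hana is a liar.
Consider Ula. Suppose Ula is a truth-teller.
Then no assignment of the remaining roles makes every statement match its speaker's type — contradiction.
So Ula is a liar.
With that fixed, Pia's statement is false, so Pia is a liar.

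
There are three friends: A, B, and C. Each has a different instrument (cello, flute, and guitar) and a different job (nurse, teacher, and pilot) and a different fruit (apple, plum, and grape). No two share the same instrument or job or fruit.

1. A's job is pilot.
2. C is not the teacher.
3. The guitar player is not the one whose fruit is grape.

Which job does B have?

teacher

Clue 1 rules out pilot for B's job.
With clues 1–2, nurse is impossible for B's job.
That leaves teacher.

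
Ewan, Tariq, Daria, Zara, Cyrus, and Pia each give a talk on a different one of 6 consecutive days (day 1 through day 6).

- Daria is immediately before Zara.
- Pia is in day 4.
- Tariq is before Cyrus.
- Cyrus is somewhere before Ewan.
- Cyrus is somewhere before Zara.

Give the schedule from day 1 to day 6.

From clue 1: Daria is in {1,2,3,4,5}.
From clues 1–2: Pia → day 4.
From clues 1–3: Daria is in {1,2,5}.
From clues 1–4: Ewan is in {3,6}.
From clues 1–5: Tariq → day 1, Cyrus → day 2, Ewan → day 3, Daria → day 5, Zara → day 6.

Tariq, Cyrus, Ewan, Pia, Daria, Zara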